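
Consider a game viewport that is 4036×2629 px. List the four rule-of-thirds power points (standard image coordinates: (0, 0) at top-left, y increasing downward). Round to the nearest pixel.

(1345, 876), (2691, 876), (1345, 1753), (2691, 1753)

One third of 4036 is 1345.33; one third of 2629 is 876.33.
Vertical third lines at x = 1345 and x = 2691; horizontal third lines at y = 876 and y = 1753.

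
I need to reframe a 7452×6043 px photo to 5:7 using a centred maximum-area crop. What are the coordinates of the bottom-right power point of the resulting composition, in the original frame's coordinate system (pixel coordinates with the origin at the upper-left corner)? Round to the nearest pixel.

7452/6043 > 5/7, so the 5:7 crop keeps the full height 6043 and trims width to 6043 × 5/7 = 4316.43 px.
Left offset = (7452 − 4316.43)/2 = 1567.79 px; top offset = 0.
Bottom-right is two-thirds across and two-thirds down within the crop:
x = 1567.79 + 2 × 4316.43/3 ≈ 4445; y = 0.00 + 2 × 6043.00/3 ≈ 4029.

(4445, 4029)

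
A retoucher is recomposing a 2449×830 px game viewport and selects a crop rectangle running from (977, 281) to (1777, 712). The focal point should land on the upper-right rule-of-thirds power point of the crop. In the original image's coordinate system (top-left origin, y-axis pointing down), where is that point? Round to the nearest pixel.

(1510, 425)

Crop width = 1777 − 977 = 800 px; one third is 266.67 px.
Crop height = 712 − 281 = 431 px; one third is 143.67 px.
The upper-right point is two-thirds across and one-third down within the crop:
x = 977 + 2 × 266.67 ≈ 1510; y = 281 + 1 × 143.67 ≈ 425.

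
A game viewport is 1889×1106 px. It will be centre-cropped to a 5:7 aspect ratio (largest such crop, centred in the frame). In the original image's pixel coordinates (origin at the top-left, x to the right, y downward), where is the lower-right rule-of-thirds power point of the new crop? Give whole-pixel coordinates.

1889/1106 > 5/7, so the 5:7 crop keeps the full height 1106 and trims width to 1106 × 5/7 = 790.00 px.
Left offset = (1889 − 790.00)/2 = 549.50 px; top offset = 0.
Lower-right is two-thirds across and two-thirds down within the crop:
x = 549.50 + 2 × 790.00/3 ≈ 1076; y = 0.00 + 2 × 1106.00/3 ≈ 737.

(1076, 737)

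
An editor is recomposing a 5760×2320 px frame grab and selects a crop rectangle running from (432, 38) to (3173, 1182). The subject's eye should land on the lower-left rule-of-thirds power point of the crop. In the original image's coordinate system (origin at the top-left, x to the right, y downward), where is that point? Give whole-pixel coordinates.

Crop width = 3173 − 432 = 2741 px; one third is 913.67 px.
Crop height = 1182 − 38 = 1144 px; one third is 381.33 px.
The lower-left point is one-third across and two-thirds down within the crop:
x = 432 + 1 × 913.67 ≈ 1346; y = 38 + 2 × 381.33 ≈ 801.

(1346, 801)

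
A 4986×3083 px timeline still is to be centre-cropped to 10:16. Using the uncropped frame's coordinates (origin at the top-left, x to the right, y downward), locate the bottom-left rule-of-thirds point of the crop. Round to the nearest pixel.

x = 2172 px, y = 2055 px

4986/3083 > 10/16, so the 10:16 crop keeps the full height 3083 and trims width to 3083 × 10/16 = 1926.88 px.
Left offset = (4986 − 1926.88)/2 = 1529.56 px; top offset = 0.
Bottom-left is one-third across and two-thirds down within the crop:
x = 1529.56 + 1 × 1926.88/3 ≈ 2172; y = 0.00 + 2 × 3083.00/3 ≈ 2055.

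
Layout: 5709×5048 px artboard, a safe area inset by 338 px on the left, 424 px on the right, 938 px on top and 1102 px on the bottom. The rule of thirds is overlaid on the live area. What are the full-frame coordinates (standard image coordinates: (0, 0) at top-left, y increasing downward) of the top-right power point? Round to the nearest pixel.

Content width = 5709 − 338 − 424 = 4947 px; content height = 5048 − 938 − 1102 = 3008 px.
Top-right is two-thirds across and one-third down within the live area.
x = 338 + 2 × 4947/3 = 338 + 3298.00 ≈ 3636
y = 938 + 1 × 3008/3 = 938 + 1002.67 ≈ 1941

(3636, 1941)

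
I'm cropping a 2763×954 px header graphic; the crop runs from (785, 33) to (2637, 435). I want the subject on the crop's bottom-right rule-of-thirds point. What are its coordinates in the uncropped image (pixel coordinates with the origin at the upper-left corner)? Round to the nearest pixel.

Crop width = 2637 − 785 = 1852 px; one third is 617.33 px.
Crop height = 435 − 33 = 402 px; one third is 134.00 px.
The bottom-right point is two-thirds across and two-thirds down within the crop:
x = 785 + 2 × 617.33 ≈ 2020; y = 33 + 2 × 134.00 ≈ 301.

x = 2020 px, y = 301 px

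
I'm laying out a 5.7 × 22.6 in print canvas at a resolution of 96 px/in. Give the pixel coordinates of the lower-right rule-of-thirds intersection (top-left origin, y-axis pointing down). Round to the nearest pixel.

x = 365 px, y = 1446 px

In pixels the canvas is 5.7 × 96 = 547.2 wide and 22.6 × 96 = 2169.6 tall.
The lower-right point is two-thirds across and two-thirds down:
x = 2 × 547.2/3 ≈ 365; y = 2 × 2169.6/3 ≈ 1446.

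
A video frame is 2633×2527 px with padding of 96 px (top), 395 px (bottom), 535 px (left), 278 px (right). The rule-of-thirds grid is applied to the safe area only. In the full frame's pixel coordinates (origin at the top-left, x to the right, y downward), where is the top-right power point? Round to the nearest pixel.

Content width = 2633 − 535 − 278 = 1820 px; content height = 2527 − 96 − 395 = 2036 px.
Top-right is two-thirds across and one-third down within the safe area.
x = 535 + 2 × 1820/3 = 535 + 1213.33 ≈ 1748
y = 96 + 1 × 2036/3 = 96 + 678.67 ≈ 775

(1748, 775)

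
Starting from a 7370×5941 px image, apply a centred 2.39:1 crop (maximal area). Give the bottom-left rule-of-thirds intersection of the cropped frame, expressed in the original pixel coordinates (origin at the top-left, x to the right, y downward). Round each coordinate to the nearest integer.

(2457, 3484)

7370/5941 < 2.39/1, so the 2.39:1 crop keeps the full width 7370 and trims height to 7370 × 1/2.39 = 3083.68 px.
Top offset = (5941 − 3083.68)/2 = 1428.66 px; left offset = 0.
Bottom-left is one-third across and two-thirds down within the crop:
x = 0.00 + 1 × 7370.00/3 ≈ 2457; y = 1428.66 + 2 × 3083.68/3 ≈ 3484.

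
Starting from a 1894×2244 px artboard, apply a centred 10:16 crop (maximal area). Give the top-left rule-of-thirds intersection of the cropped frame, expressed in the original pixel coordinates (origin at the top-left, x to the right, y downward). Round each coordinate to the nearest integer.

(713, 748)

1894/2244 > 10/16, so the 10:16 crop keeps the full height 2244 and trims width to 2244 × 10/16 = 1402.50 px.
Left offset = (1894 − 1402.50)/2 = 245.75 px; top offset = 0.
Top-left is one-third across and one-third down within the crop:
x = 245.75 + 1 × 1402.50/3 ≈ 713; y = 0.00 + 1 × 2244.00/3 ≈ 748.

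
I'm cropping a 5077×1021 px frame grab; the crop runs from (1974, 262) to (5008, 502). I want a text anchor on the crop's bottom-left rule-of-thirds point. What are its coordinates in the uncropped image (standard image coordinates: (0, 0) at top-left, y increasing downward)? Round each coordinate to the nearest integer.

x = 2985 px, y = 422 px

Crop width = 5008 − 1974 = 3034 px; one third is 1011.33 px.
Crop height = 502 − 262 = 240 px; one third is 80.00 px.
The bottom-left point is one-third across and two-thirds down within the crop:
x = 1974 + 1 × 1011.33 ≈ 2985; y = 262 + 2 × 80.00 ≈ 422.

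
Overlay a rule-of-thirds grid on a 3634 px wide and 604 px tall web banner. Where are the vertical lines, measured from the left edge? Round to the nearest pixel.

x = 1211 px and x = 2423 px

3634 / 3 = 1211.33, so the vertical lines sit at one and two thirds of 3634.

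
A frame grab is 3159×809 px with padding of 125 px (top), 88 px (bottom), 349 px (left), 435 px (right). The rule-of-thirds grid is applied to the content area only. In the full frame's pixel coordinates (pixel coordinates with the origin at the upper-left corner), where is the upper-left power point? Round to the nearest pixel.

Content width = 3159 − 349 − 435 = 2375 px; content height = 809 − 125 − 88 = 596 px.
Upper-left is one-third across and one-third down within the content area.
x = 349 + 1 × 2375/3 = 349 + 791.67 ≈ 1141
y = 125 + 1 × 596/3 = 125 + 198.67 ≈ 324

(1141, 324)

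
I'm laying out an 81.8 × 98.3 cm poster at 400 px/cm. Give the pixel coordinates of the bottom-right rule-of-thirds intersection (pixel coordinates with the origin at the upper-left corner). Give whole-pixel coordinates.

(21813, 26213)

In pixels the canvas is 81.8 × 400 = 32720 wide and 98.3 × 400 = 39320 tall.
The bottom-right point is two-thirds across and two-thirds down:
x = 2 × 32720/3 ≈ 21813; y = 2 × 39320/3 ≈ 26213.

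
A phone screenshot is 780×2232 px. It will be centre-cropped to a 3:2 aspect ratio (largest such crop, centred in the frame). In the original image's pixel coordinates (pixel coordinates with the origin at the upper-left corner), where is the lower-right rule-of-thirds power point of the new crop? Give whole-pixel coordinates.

(520, 1203)

780/2232 < 3/2, so the 3:2 crop keeps the full width 780 and trims height to 780 × 2/3 = 520.00 px.
Top offset = (2232 − 520.00)/2 = 856.00 px; left offset = 0.
Lower-right is two-thirds across and two-thirds down within the crop:
x = 0.00 + 2 × 780.00/3 ≈ 520; y = 856.00 + 2 × 520.00/3 ≈ 1203.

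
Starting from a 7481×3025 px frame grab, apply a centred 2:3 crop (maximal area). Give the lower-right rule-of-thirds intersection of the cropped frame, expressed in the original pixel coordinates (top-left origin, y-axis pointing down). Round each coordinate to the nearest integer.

x = 4077 px, y = 2017 px

7481/3025 > 2/3, so the 2:3 crop keeps the full height 3025 and trims width to 3025 × 2/3 = 2016.67 px.
Left offset = (7481 − 2016.67)/2 = 2732.17 px; top offset = 0.
Lower-right is two-thirds across and two-thirds down within the crop:
x = 2732.17 + 2 × 2016.67/3 ≈ 4077; y = 0.00 + 2 × 3025.00/3 ≈ 2017.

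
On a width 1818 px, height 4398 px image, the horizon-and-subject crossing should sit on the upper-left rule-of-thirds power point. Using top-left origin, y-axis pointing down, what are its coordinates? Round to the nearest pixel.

The upper-left point sits one-third of the way across and one-third of the way down.
x = 1 × 1818/3 ≈ 606; y = 1 × 4398/3 ≈ 1466.

x = 606 px, y = 1466 px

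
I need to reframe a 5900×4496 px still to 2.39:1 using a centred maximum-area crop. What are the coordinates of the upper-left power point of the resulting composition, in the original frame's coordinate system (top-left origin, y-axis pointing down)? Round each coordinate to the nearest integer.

x = 1967 px, y = 1837 px

5900/4496 < 2.39/1, so the 2.39:1 crop keeps the full width 5900 and trims height to 5900 × 1/2.39 = 2468.62 px.
Top offset = (4496 − 2468.62)/2 = 1013.69 px; left offset = 0.
Upper-left is one-third across and one-third down within the crop:
x = 0.00 + 1 × 5900.00/3 ≈ 1967; y = 1013.69 + 1 × 2468.62/3 ≈ 1837.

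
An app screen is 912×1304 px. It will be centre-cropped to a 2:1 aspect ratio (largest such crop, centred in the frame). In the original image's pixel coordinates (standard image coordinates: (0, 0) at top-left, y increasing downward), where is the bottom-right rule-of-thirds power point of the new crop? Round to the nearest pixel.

912/1304 < 2/1, so the 2:1 crop keeps the full width 912 and trims height to 912 × 1/2 = 456.00 px.
Top offset = (1304 − 456.00)/2 = 424.00 px; left offset = 0.
Bottom-right is two-thirds across and two-thirds down within the crop:
x = 0.00 + 2 × 912.00/3 ≈ 608; y = 424.00 + 2 × 456.00/3 ≈ 728.

x = 608 px, y = 728 px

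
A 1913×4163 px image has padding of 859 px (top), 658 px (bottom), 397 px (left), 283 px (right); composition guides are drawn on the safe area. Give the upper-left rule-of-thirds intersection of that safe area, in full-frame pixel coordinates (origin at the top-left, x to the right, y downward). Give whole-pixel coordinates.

x = 808 px, y = 1741 px

Content width = 1913 − 397 − 283 = 1233 px; content height = 4163 − 859 − 658 = 2646 px.
Upper-left is one-third across and one-third down within the safe area.
x = 397 + 1 × 1233/3 = 397 + 411.00 ≈ 808
y = 859 + 1 × 2646/3 = 859 + 882.00 ≈ 1741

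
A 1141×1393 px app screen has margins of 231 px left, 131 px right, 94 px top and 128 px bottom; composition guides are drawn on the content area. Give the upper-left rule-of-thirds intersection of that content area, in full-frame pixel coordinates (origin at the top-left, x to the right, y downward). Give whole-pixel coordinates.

x = 491 px, y = 484 px

Content width = 1141 − 231 − 131 = 779 px; content height = 1393 − 94 − 128 = 1171 px.
Upper-left is one-third across and one-third down within the content area.
x = 231 + 1 × 779/3 = 231 + 259.67 ≈ 491
y = 94 + 1 × 1171/3 = 94 + 390.33 ≈ 484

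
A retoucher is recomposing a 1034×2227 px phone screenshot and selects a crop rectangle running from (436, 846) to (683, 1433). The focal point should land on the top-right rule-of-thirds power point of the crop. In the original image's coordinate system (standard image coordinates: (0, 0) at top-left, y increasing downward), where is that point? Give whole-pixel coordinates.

(601, 1042)

Crop width = 683 − 436 = 247 px; one third is 82.33 px.
Crop height = 1433 − 846 = 587 px; one third is 195.67 px.
The top-right point is two-thirds across and one-third down within the crop:
x = 436 + 2 × 82.33 ≈ 601; y = 846 + 1 × 195.67 ≈ 1042.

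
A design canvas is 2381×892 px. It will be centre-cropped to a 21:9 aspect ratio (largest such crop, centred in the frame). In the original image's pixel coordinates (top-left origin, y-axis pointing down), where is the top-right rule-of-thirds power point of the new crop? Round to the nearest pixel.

x = 1537 px, y = 297 px

2381/892 > 21/9, so the 21:9 crop keeps the full height 892 and trims width to 892 × 21/9 = 2081.33 px.
Left offset = (2381 − 2081.33)/2 = 149.83 px; top offset = 0.
Top-right is two-thirds across and one-third down within the crop:
x = 149.83 + 2 × 2081.33/3 ≈ 1537; y = 0.00 + 1 × 892.00/3 ≈ 297.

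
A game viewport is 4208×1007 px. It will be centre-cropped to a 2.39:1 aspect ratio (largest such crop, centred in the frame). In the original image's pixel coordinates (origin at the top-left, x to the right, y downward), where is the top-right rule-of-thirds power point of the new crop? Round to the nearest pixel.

x = 2505 px, y = 336 px

4208/1007 > 2.39/1, so the 2.39:1 crop keeps the full height 1007 and trims width to 1007 × 2.39/1 = 2406.73 px.
Left offset = (4208 − 2406.73)/2 = 900.63 px; top offset = 0.
Top-right is two-thirds across and one-third down within the crop:
x = 900.63 + 2 × 2406.73/3 ≈ 2505; y = 0.00 + 1 × 1007.00/3 ≈ 336.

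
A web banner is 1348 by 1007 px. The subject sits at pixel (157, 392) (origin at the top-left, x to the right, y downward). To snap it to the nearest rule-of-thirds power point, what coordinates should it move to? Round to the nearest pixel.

x = 449 px, y = 336 px

Third lines: x ∈ {449, 899}, y ∈ {336, 671}.
157 is closer to x = 449; 392 is closer to y = 336.
So the nearest intersection is the upper-left power point.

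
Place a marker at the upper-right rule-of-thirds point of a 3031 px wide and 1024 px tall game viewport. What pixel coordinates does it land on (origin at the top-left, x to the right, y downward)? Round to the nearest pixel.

The upper-right point sits two-thirds of the way across and one-third of the way down.
x = 2 × 3031/3 ≈ 2021; y = 1 × 1024/3 ≈ 341.

(2021, 341)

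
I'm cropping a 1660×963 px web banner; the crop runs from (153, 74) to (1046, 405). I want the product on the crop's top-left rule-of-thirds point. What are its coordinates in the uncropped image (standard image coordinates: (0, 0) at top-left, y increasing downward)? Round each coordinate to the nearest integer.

Crop width = 1046 − 153 = 893 px; one third is 297.67 px.
Crop height = 405 − 74 = 331 px; one third is 110.33 px.
The top-left point is one-third across and one-third down within the crop:
x = 153 + 1 × 297.67 ≈ 451; y = 74 + 1 × 110.33 ≈ 184.

(451, 184)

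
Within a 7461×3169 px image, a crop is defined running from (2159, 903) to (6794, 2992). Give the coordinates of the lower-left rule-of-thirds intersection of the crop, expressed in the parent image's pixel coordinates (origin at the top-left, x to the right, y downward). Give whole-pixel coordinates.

x = 3704 px, y = 2296 px

Crop width = 6794 − 2159 = 4635 px; one third is 1545.00 px.
Crop height = 2992 − 903 = 2089 px; one third is 696.33 px.
The lower-left point is one-third across and two-thirds down within the crop:
x = 2159 + 1 × 1545.00 ≈ 3704; y = 903 + 2 × 696.33 ≈ 2296.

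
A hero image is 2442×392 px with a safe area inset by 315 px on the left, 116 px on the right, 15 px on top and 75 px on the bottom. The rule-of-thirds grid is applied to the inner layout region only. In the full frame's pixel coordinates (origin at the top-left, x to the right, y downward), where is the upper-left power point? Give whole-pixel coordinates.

Content width = 2442 − 315 − 116 = 2011 px; content height = 392 − 15 − 75 = 302 px.
Upper-left is one-third across and one-third down within the inner layout region.
x = 315 + 1 × 2011/3 = 315 + 670.33 ≈ 985
y = 15 + 1 × 302/3 = 15 + 100.67 ≈ 116

x = 985 px, y = 116 px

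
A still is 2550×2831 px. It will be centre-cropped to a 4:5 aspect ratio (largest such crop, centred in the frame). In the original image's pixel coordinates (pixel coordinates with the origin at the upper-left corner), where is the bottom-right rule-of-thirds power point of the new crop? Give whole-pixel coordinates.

2550/2831 > 4/5, so the 4:5 crop keeps the full height 2831 and trims width to 2831 × 4/5 = 2264.80 px.
Left offset = (2550 − 2264.80)/2 = 142.60 px; top offset = 0.
Bottom-right is two-thirds across and two-thirds down within the crop:
x = 142.60 + 2 × 2264.80/3 ≈ 1652; y = 0.00 + 2 × 2831.00/3 ≈ 1887.

(1652, 1887)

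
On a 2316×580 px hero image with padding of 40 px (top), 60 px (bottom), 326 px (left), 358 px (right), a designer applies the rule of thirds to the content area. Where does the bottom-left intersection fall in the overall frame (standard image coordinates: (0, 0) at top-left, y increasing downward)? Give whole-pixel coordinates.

Content width = 2316 − 326 − 358 = 1632 px; content height = 580 − 40 − 60 = 480 px.
Bottom-left is one-third across and two-thirds down within the content area.
x = 326 + 1 × 1632/3 = 326 + 544.00 ≈ 870
y = 40 + 2 × 480/3 = 40 + 320.00 ≈ 360

(870, 360)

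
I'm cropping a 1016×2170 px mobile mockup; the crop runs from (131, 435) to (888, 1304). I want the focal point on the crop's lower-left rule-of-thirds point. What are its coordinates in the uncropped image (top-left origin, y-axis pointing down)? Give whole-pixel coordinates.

x = 383 px, y = 1014 px

Crop width = 888 − 131 = 757 px; one third is 252.33 px.
Crop height = 1304 − 435 = 869 px; one third is 289.67 px.
The lower-left point is one-third across and two-thirds down within the crop:
x = 131 + 1 × 252.33 ≈ 383; y = 435 + 2 × 289.67 ≈ 1014.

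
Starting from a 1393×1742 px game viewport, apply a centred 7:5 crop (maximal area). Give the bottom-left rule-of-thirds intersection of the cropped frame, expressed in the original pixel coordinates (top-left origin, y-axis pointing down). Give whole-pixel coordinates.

1393/1742 < 7/5, so the 7:5 crop keeps the full width 1393 and trims height to 1393 × 5/7 = 995.00 px.
Top offset = (1742 − 995.00)/2 = 373.50 px; left offset = 0.
Bottom-left is one-third across and two-thirds down within the crop:
x = 0.00 + 1 × 1393.00/3 ≈ 464; y = 373.50 + 2 × 995.00/3 ≈ 1037.

x = 464 px, y = 1037 px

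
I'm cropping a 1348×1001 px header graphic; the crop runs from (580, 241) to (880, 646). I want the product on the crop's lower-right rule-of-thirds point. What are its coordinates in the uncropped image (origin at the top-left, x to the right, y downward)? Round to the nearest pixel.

Crop width = 880 − 580 = 300 px; one third is 100.00 px.
Crop height = 646 − 241 = 405 px; one third is 135.00 px.
The lower-right point is two-thirds across and two-thirds down within the crop:
x = 580 + 2 × 100.00 ≈ 780; y = 241 + 2 × 135.00 ≈ 511.

x = 780 px, y = 511 px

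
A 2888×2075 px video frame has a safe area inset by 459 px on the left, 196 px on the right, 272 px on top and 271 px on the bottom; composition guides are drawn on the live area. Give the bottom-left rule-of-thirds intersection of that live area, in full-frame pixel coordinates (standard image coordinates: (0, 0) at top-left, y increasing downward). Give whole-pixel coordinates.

(1203, 1293)

Content width = 2888 − 459 − 196 = 2233 px; content height = 2075 − 272 − 271 = 1532 px.
Bottom-left is one-third across and two-thirds down within the live area.
x = 459 + 1 × 2233/3 = 459 + 744.33 ≈ 1203
y = 272 + 2 × 1532/3 = 272 + 1021.33 ≈ 1293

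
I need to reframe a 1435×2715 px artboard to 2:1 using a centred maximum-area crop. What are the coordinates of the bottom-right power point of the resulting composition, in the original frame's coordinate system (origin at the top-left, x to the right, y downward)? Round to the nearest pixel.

(957, 1477)

1435/2715 < 2/1, so the 2:1 crop keeps the full width 1435 and trims height to 1435 × 1/2 = 717.50 px.
Top offset = (2715 − 717.50)/2 = 998.75 px; left offset = 0.
Bottom-right is two-thirds across and two-thirds down within the crop:
x = 0.00 + 2 × 1435.00/3 ≈ 957; y = 998.75 + 2 × 717.50/3 ≈ 1477.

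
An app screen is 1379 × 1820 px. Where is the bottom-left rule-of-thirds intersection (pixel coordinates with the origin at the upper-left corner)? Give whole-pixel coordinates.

The bottom-left point sits one-third of the way across and two-thirds of the way down.
x = 1 × 1379/3 ≈ 460; y = 2 × 1820/3 ≈ 1213.

(460, 1213)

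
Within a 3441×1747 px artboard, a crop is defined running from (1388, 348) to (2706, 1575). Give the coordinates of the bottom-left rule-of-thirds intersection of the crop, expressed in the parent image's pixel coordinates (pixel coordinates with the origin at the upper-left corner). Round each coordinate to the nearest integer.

Crop width = 2706 − 1388 = 1318 px; one third is 439.33 px.
Crop height = 1575 − 348 = 1227 px; one third is 409.00 px.
The bottom-left point is one-third across and two-thirds down within the crop:
x = 1388 + 1 × 439.33 ≈ 1827; y = 348 + 2 × 409.00 ≈ 1166.

x = 1827 px, y = 1166 px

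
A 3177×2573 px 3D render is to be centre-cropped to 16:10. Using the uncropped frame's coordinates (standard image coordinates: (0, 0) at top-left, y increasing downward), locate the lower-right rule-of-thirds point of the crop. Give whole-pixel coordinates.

3177/2573 < 16/10, so the 16:10 crop keeps the full width 3177 and trims height to 3177 × 10/16 = 1985.62 px.
Top offset = (2573 − 1985.62)/2 = 293.69 px; left offset = 0.
Lower-right is two-thirds across and two-thirds down within the crop:
x = 0.00 + 2 × 3177.00/3 ≈ 2118; y = 293.69 + 2 × 1985.62/3 ≈ 1617.

x = 2118 px, y = 1617 px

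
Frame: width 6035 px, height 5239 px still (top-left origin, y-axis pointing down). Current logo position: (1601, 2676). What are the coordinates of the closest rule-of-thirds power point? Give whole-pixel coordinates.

(2012, 3493)

Third lines: x ∈ {2012, 4023}, y ∈ {1746, 3493}.
1601 is closer to x = 2012; 2676 is closer to y = 3493.
So the nearest intersection is the lower-left power point.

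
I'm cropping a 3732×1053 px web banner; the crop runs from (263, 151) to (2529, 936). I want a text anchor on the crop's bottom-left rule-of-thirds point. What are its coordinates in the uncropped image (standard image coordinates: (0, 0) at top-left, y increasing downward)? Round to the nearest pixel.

Crop width = 2529 − 263 = 2266 px; one third is 755.33 px.
Crop height = 936 − 151 = 785 px; one third is 261.67 px.
The bottom-left point is one-third across and two-thirds down within the crop:
x = 263 + 1 × 755.33 ≈ 1018; y = 151 + 2 × 261.67 ≈ 674.

(1018, 674)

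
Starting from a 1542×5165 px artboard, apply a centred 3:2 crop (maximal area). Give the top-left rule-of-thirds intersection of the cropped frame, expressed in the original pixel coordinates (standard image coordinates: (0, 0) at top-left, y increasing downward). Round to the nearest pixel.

1542/5165 < 3/2, so the 3:2 crop keeps the full width 1542 and trims height to 1542 × 2/3 = 1028.00 px.
Top offset = (5165 − 1028.00)/2 = 2068.50 px; left offset = 0.
Top-left is one-third across and one-third down within the crop:
x = 0.00 + 1 × 1542.00/3 ≈ 514; y = 2068.50 + 1 × 1028.00/3 ≈ 2411.

x = 514 px, y = 2411 px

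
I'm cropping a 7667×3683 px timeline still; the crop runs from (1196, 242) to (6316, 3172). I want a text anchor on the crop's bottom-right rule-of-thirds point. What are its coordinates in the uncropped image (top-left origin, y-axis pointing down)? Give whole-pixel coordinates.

x = 4609 px, y = 2195 px

Crop width = 6316 − 1196 = 5120 px; one third is 1706.67 px.
Crop height = 3172 − 242 = 2930 px; one third is 976.67 px.
The bottom-right point is two-thirds across and two-thirds down within the crop:
x = 1196 + 2 × 1706.67 ≈ 4609; y = 242 + 2 × 976.67 ≈ 2195.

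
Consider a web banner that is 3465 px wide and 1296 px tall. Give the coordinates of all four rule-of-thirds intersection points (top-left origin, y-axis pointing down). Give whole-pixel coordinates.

(1155, 432), (2310, 432), (1155, 864), (2310, 864)

One third of 3465 is 1155; one third of 1296 is 432.
Vertical third lines at x = 1155 and x = 2310; horizontal third lines at y = 432 and y = 864.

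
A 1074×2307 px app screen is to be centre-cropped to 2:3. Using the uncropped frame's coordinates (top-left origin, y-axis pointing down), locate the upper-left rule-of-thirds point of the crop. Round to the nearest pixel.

1074/2307 < 2/3, so the 2:3 crop keeps the full width 1074 and trims height to 1074 × 3/2 = 1611.00 px.
Top offset = (2307 − 1611.00)/2 = 348.00 px; left offset = 0.
Upper-left is one-third across and one-third down within the crop:
x = 0.00 + 1 × 1074.00/3 ≈ 358; y = 348.00 + 1 × 1611.00/3 ≈ 885.

(358, 885)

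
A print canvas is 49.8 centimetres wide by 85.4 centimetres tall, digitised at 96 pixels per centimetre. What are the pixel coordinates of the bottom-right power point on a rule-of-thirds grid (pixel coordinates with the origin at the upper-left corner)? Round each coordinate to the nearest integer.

In pixels the canvas is 49.8 × 96 = 4780.8 wide and 85.4 × 96 = 8198.4 tall.
The bottom-right point is two-thirds across and two-thirds down:
x = 2 × 4780.8/3 ≈ 3187; y = 2 × 8198.4/3 ≈ 5466.

(3187, 5466)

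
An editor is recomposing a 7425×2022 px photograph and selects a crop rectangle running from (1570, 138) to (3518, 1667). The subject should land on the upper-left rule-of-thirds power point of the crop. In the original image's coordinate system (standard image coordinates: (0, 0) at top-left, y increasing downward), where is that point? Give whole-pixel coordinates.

x = 2219 px, y = 648 px

Crop width = 3518 − 1570 = 1948 px; one third is 649.33 px.
Crop height = 1667 − 138 = 1529 px; one third is 509.67 px.
The upper-left point is one-third across and one-third down within the crop:
x = 1570 + 1 × 649.33 ≈ 2219; y = 138 + 1 × 509.67 ≈ 648.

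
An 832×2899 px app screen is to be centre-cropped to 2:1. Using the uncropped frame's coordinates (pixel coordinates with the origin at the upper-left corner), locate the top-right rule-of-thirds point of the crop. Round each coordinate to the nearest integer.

832/2899 < 2/1, so the 2:1 crop keeps the full width 832 and trims height to 832 × 1/2 = 416.00 px.
Top offset = (2899 − 416.00)/2 = 1241.50 px; left offset = 0.
Top-right is two-thirds across and one-third down within the crop:
x = 0.00 + 2 × 832.00/3 ≈ 555; y = 1241.50 + 1 × 416.00/3 ≈ 1380.

x = 555 px, y = 1380 px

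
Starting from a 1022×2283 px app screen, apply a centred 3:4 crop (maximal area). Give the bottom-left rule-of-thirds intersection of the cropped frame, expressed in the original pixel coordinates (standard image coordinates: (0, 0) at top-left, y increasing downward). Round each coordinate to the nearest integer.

(341, 1369)

1022/2283 < 3/4, so the 3:4 crop keeps the full width 1022 and trims height to 1022 × 4/3 = 1362.67 px.
Top offset = (2283 − 1362.67)/2 = 460.17 px; left offset = 0.
Bottom-left is one-third across and two-thirds down within the crop:
x = 0.00 + 1 × 1022.00/3 ≈ 341; y = 460.17 + 2 × 1362.67/3 ≈ 1369.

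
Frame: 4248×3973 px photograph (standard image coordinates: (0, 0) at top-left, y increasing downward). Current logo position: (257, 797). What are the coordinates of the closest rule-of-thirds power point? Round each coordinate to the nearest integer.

Third lines: x ∈ {1416, 2832}, y ∈ {1324, 2649}.
257 is closer to x = 1416; 797 is closer to y = 1324.
So the nearest intersection is the upper-left power point.

x = 1416 px, y = 1324 px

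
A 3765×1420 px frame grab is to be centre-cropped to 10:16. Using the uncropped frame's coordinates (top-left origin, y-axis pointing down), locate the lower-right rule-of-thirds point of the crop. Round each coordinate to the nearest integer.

3765/1420 > 10/16, so the 10:16 crop keeps the full height 1420 and trims width to 1420 × 10/16 = 887.50 px.
Left offset = (3765 − 887.50)/2 = 1438.75 px; top offset = 0.
Lower-right is two-thirds across and two-thirds down within the crop:
x = 1438.75 + 2 × 887.50/3 ≈ 2030; y = 0.00 + 2 × 1420.00/3 ≈ 947.

x = 2030 px, y = 947 px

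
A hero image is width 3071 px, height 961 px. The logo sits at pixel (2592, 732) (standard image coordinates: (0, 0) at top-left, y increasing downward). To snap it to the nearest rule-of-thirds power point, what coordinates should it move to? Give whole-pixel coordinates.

Third lines: x ∈ {1024, 2047}, y ∈ {320, 641}.
2592 is closer to x = 2047; 732 is closer to y = 641.
So the nearest intersection is the lower-right power point.

x = 2047 px, y = 641 px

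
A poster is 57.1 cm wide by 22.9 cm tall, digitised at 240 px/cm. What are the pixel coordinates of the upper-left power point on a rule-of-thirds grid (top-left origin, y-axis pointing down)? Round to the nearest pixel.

(4568, 1832)

In pixels the canvas is 57.1 × 240 = 13704 wide and 22.9 × 240 = 5496 tall.
The upper-left point is one-third across and one-third down:
x = 1 × 13704/3 ≈ 4568; y = 1 × 5496/3 ≈ 1832.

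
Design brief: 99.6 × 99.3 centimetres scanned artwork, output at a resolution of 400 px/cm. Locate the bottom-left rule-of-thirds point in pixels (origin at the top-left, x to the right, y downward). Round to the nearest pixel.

In pixels the canvas is 99.6 × 400 = 39840 wide and 99.3 × 400 = 39720 tall.
The bottom-left point is one-third across and two-thirds down:
x = 1 × 39840/3 ≈ 13280; y = 2 × 39720/3 ≈ 26480.

x = 13280 px, y = 26480 px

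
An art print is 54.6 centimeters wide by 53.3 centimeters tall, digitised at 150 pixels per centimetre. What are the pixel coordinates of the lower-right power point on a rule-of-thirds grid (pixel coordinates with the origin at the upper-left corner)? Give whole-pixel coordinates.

In pixels the canvas is 54.6 × 150 = 8190 wide and 53.3 × 150 = 7995 tall.
The lower-right point is two-thirds across and two-thirds down:
x = 2 × 8190/3 ≈ 5460; y = 2 × 7995/3 ≈ 5330.

(5460, 5330)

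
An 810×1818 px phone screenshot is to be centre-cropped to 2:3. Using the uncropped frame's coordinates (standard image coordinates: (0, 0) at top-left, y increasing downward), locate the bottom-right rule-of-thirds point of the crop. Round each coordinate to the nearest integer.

810/1818 < 2/3, so the 2:3 crop keeps the full width 810 and trims height to 810 × 3/2 = 1215.00 px.
Top offset = (1818 − 1215.00)/2 = 301.50 px; left offset = 0.
Bottom-right is two-thirds across and two-thirds down within the crop:
x = 0.00 + 2 × 810.00/3 ≈ 540; y = 301.50 + 2 × 1215.00/3 ≈ 1112.

x = 540 px, y = 1112 px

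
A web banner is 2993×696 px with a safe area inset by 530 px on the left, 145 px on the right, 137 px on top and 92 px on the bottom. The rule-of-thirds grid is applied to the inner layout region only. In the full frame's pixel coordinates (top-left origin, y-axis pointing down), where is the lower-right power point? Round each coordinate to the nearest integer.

Content width = 2993 − 530 − 145 = 2318 px; content height = 696 − 137 − 92 = 467 px.
Lower-right is two-thirds across and two-thirds down within the inner layout region.
x = 530 + 2 × 2318/3 = 530 + 1545.33 ≈ 2075
y = 137 + 2 × 467/3 = 137 + 311.33 ≈ 448

(2075, 448)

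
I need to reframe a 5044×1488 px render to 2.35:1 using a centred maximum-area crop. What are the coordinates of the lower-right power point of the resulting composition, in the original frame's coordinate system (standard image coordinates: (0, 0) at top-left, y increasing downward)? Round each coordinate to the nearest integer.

(3105, 992)

5044/1488 > 2.35/1, so the 2.35:1 crop keeps the full height 1488 and trims width to 1488 × 2.35/1 = 3496.80 px.
Left offset = (5044 − 3496.80)/2 = 773.60 px; top offset = 0.
Lower-right is two-thirds across and two-thirds down within the crop:
x = 773.60 + 2 × 3496.80/3 ≈ 3105; y = 0.00 + 2 × 1488.00/3 ≈ 992.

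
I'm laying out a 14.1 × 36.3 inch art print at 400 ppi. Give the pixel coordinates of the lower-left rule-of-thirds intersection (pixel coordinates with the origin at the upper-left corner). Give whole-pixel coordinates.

In pixels the canvas is 14.1 × 400 = 5640 wide and 36.3 × 400 = 14520 tall.
The lower-left point is one-third across and two-thirds down:
x = 1 × 5640/3 ≈ 1880; y = 2 × 14520/3 ≈ 9680.

x = 1880 px, y = 9680 px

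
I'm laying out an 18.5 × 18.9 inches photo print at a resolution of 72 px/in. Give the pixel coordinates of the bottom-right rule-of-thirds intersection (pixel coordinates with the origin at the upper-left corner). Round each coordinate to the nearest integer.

(888, 907)

In pixels the canvas is 18.5 × 72 = 1332 wide and 18.9 × 72 = 1360.8 tall.
The bottom-right point is two-thirds across and two-thirds down:
x = 2 × 1332/3 ≈ 888; y = 2 × 1360.8/3 ≈ 907.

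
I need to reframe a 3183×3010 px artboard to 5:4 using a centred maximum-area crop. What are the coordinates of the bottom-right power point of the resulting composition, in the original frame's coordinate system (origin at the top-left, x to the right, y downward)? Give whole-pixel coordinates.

x = 2122 px, y = 1929 px

3183/3010 < 5/4, so the 5:4 crop keeps the full width 3183 and trims height to 3183 × 4/5 = 2546.40 px.
Top offset = (3010 − 2546.40)/2 = 231.80 px; left offset = 0.
Bottom-right is two-thirds across and two-thirds down within the crop:
x = 0.00 + 2 × 3183.00/3 ≈ 2122; y = 231.80 + 2 × 2546.40/3 ≈ 1929.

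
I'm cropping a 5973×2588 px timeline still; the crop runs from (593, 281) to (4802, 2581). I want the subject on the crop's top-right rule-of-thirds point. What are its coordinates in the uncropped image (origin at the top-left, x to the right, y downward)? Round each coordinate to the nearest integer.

Crop width = 4802 − 593 = 4209 px; one third is 1403.00 px.
Crop height = 2581 − 281 = 2300 px; one third is 766.67 px.
The top-right point is two-thirds across and one-third down within the crop:
x = 593 + 2 × 1403.00 ≈ 3399; y = 281 + 1 × 766.67 ≈ 1048.

x = 3399 px, y = 1048 px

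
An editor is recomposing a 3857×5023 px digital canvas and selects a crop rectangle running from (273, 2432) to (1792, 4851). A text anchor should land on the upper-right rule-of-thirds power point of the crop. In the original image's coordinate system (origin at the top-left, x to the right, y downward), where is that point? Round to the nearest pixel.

Crop width = 1792 − 273 = 1519 px; one third is 506.33 px.
Crop height = 4851 − 2432 = 2419 px; one third is 806.33 px.
The upper-right point is two-thirds across and one-third down within the crop:
x = 273 + 2 × 506.33 ≈ 1286; y = 2432 + 1 × 806.33 ≈ 3238.

(1286, 3238)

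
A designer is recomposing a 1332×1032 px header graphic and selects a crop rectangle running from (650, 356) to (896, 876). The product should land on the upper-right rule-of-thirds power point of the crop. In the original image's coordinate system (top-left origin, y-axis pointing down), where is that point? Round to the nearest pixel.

Crop width = 896 − 650 = 246 px; one third is 82.00 px.
Crop height = 876 − 356 = 520 px; one third is 173.33 px.
The upper-right point is two-thirds across and one-third down within the crop:
x = 650 + 2 × 82.00 ≈ 814; y = 356 + 1 × 173.33 ≈ 529.

(814, 529)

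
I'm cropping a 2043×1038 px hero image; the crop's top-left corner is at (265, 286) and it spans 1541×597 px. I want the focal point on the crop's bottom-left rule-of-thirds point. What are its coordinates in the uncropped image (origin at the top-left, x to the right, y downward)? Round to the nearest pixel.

(779, 684)

One third of the crop width 1541 is 513.67 px.
One third of the crop height 597 is 199.00 px.
The bottom-left point is one-third across and two-thirds down within the crop:
x = 265 + 1 × 513.67 ≈ 779; y = 286 + 2 × 199.00 ≈ 684.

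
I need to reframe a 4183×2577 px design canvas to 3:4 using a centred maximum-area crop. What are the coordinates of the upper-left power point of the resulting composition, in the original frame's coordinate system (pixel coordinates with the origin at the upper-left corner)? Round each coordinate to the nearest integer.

4183/2577 > 3/4, so the 3:4 crop keeps the full height 2577 and trims width to 2577 × 3/4 = 1932.75 px.
Left offset = (4183 − 1932.75)/2 = 1125.12 px; top offset = 0.
Upper-left is one-third across and one-third down within the crop:
x = 1125.12 + 1 × 1932.75/3 ≈ 1769; y = 0.00 + 1 × 2577.00/3 ≈ 859.

(1769, 859)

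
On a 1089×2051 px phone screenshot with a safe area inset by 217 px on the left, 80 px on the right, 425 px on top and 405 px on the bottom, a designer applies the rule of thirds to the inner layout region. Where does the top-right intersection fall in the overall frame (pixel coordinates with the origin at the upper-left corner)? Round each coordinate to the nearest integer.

Content width = 1089 − 217 − 80 = 792 px; content height = 2051 − 425 − 405 = 1221 px.
Top-right is two-thirds across and one-third down within the inner layout region.
x = 217 + 2 × 792/3 = 217 + 528.00 ≈ 745
y = 425 + 1 × 1221/3 = 425 + 407.00 ≈ 832

(745, 832)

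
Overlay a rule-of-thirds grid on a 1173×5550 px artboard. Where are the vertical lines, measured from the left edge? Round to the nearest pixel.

391 px and 782 px

1173 / 3 = 391, so the vertical lines sit at one and two thirds of 1173.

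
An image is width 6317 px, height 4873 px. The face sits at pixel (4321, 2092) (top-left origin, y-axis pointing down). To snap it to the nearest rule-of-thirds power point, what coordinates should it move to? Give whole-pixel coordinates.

x = 4211 px, y = 1624 px

Third lines: x ∈ {2106, 4211}, y ∈ {1624, 3249}.
4321 is closer to x = 4211; 2092 is closer to y = 1624.
So the nearest intersection is the upper-right power point.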